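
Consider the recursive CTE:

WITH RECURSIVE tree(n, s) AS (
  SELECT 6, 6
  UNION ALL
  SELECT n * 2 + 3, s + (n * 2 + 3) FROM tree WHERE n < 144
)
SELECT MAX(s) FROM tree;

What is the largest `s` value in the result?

Base: n=6, s=6.
Iteration 1: 6 < 144 holds -> n = 6 * 2 + 3 = 15, s = 6 + 15 = 21.
Iteration 2: 15 < 144 holds -> n = 15 * 2 + 3 = 33, s = 21 + 33 = 54.
Iteration 3: 33 < 144 holds -> n = 33 * 2 + 3 = 69, s = 54 + 69 = 123.
Iteration 4: 69 < 144 holds -> n = 69 * 2 + 3 = 141, s = 123 + 141 = 264.
Iteration 5: 141 < 144 holds -> n = 141 * 2 + 3 = 285, s = 264 + 285 = 549.
Iteration 6: 285 < 144 fails; recursion stops.
s values: 6, 21, 54, 123, 264, 549; the maximum is 549.

549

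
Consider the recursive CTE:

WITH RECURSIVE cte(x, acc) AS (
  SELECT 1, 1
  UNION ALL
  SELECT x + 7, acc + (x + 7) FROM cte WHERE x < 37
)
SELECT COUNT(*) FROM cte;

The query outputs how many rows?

7

Base: x=1, acc=1.
Iteration 1: 1 < 37 holds -> x = 1 + 7 = 8, acc = 1 + 8 = 9.
Iteration 2: 8 < 37 holds -> x = 8 + 7 = 15, acc = 9 + 15 = 24.
Iteration 3: 15 < 37 holds -> x = 15 + 7 = 22, acc = 24 + 22 = 46.
Iteration 4: 22 < 37 holds -> x = 22 + 7 = 29, acc = 46 + 29 = 75.
Iteration 5: 29 < 37 holds -> x = 29 + 7 = 36, acc = 75 + 36 = 111.
Iteration 6: 36 < 37 holds -> x = 36 + 7 = 43, acc = 111 + 43 = 154.
Iteration 7: 43 < 37 fails; recursion stops.
Total rows emitted: 7.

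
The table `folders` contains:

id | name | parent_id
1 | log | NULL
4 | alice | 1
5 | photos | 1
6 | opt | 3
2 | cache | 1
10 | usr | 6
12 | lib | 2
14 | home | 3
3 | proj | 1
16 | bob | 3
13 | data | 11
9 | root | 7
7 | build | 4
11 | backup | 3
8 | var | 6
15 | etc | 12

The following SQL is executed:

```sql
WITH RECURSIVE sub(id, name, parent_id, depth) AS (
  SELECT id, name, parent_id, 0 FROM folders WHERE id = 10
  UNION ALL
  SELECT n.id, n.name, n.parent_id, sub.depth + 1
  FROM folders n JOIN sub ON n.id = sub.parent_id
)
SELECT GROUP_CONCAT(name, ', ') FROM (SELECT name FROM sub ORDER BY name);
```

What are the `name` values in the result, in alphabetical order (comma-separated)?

log, opt, proj, usr

Base: id=10 (usr), parent_id=6, depth 0.
Iteration 1: join on id=6 -> opt (id 6, parent_id=3, depth 1).
Iteration 2: join on id=3 -> proj (id 3, parent_id=1, depth 2).
Iteration 3: join on id=1 -> log (id 1, parent_id=NULL, depth 3).
Iteration 4: parent_id is NULL; no match; recursion stops.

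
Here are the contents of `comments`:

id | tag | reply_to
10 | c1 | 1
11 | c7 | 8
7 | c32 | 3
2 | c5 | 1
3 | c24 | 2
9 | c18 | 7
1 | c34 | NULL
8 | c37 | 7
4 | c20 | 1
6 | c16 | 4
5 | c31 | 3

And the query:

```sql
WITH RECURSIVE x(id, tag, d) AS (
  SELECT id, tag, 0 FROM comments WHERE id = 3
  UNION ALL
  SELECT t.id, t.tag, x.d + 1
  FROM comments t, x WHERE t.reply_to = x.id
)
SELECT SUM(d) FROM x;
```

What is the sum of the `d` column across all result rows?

9

Base: id=3 (c24) at d 0.
Iteration 1: rows with reply_to in {3} -> c31 (id 5, d 1), c32 (id 7, d 1).
Iteration 2: rows with reply_to in {5,7} -> c37 (id 8, d 2), c18 (id 9, d 2).
Iteration 3: rows with reply_to in {8,9} -> c7 (id 11, d 3).
Iteration 4: no rows with reply_to in {11}; recursion stops.
SUM(d) = 0 + 1 + 1 + 2 + 2 + 3 = 9.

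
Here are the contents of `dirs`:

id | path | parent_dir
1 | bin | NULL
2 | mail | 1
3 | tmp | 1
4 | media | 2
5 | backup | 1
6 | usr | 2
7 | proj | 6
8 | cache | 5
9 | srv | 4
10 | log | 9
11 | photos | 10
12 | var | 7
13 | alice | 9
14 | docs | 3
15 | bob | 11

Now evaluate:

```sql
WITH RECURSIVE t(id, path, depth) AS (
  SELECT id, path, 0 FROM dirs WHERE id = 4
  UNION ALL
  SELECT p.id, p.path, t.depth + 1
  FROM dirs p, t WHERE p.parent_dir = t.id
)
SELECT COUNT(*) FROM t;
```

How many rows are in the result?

6

Base: id=4 (media) at depth 0.
Iteration 1: rows with parent_dir in {4} -> srv (id 9, depth 1).
Iteration 2: rows with parent_dir in {9} -> log (id 10, depth 2), alice (id 13, depth 2).
Iteration 3: rows with parent_dir in {10,13} -> photos (id 11, depth 3).
Iteration 4: rows with parent_dir in {11} -> bob (id 15, depth 4).
Iteration 5: no rows with parent_dir in {15}; recursion stops.
Total rows emitted: 6.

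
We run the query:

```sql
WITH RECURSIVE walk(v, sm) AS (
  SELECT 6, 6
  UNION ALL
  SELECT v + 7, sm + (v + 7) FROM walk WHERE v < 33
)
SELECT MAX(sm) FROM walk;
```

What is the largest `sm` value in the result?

Base: v=6, sm=6.
Iteration 1: 6 < 33 holds -> v = 6 + 7 = 13, sm = 6 + 13 = 19.
Iteration 2: 13 < 33 holds -> v = 13 + 7 = 20, sm = 19 + 20 = 39.
Iteration 3: 20 < 33 holds -> v = 20 + 7 = 27, sm = 39 + 27 = 66.
Iteration 4: 27 < 33 holds -> v = 27 + 7 = 34, sm = 66 + 34 = 100.
Iteration 5: 34 < 33 fails; recursion stops.
sm values: 6, 19, 39, 66, 100; the maximum is 100.

100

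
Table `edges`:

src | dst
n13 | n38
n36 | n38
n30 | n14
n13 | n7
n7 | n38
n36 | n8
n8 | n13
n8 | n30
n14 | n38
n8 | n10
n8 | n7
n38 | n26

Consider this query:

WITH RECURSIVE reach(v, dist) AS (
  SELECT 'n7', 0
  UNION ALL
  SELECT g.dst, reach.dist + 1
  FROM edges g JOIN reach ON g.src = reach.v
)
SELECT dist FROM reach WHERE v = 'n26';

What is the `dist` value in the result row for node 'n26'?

Base: (n7, dist=0).
Iteration 1: edges from {n7} -> (n38, dist=1).
Iteration 2: edges from {n38} -> (n26, dist=2).
Iteration 3: no outgoing edges from {n26}; recursion stops.

2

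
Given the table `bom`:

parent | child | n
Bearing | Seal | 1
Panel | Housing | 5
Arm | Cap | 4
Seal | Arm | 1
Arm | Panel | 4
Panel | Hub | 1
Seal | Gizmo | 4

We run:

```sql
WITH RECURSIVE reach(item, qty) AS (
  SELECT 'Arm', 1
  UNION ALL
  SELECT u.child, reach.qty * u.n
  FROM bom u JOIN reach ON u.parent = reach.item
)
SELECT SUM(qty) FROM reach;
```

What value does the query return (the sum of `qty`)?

33

Base: (Arm, qty=1).
Iteration 1: components of {Arm} -> Cap = 1*4 = 4, Panel = 1*4 = 4.
Iteration 2: components of {Cap,Panel} -> Housing = 4*5 = 20, Hub = 4*1 = 4.
Iteration 3: no further components; recursion stops.
SUM(qty) = 1 + 4 + 4 + 20 + 4 = 33.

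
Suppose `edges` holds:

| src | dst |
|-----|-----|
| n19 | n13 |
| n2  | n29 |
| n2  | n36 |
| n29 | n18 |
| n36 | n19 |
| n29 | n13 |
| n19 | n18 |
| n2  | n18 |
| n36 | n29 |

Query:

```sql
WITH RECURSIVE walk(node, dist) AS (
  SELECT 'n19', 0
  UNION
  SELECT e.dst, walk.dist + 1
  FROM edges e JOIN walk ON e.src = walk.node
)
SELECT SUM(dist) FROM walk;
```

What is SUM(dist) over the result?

Base: (n19, dist=0).
Iteration 1: edges from {n19} -> (n13, dist=1), (n18, dist=1).
Iteration 2: no outgoing edges from {n13,n18}; recursion stops.
SUM(dist) = 0 + 1 + 1 = 2.

2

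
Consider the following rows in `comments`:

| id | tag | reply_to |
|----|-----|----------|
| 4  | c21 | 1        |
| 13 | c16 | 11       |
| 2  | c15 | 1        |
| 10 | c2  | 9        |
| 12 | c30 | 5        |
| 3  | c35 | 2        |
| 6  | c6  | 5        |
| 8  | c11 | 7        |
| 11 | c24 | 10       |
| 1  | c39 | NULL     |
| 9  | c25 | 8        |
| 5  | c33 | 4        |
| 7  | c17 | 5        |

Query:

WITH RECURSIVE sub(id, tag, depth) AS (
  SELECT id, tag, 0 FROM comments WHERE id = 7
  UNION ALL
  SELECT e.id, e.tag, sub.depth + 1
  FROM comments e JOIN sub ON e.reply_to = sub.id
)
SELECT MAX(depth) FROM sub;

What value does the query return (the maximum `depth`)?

Base: id=7 (c17) at depth 0.
Iteration 1: rows with reply_to in {7} -> c11 (id 8, depth 1).
Iteration 2: rows with reply_to in {8} -> c25 (id 9, depth 2).
Iteration 3: rows with reply_to in {9} -> c2 (id 10, depth 3).
Iteration 4: rows with reply_to in {10} -> c24 (id 11, depth 4).
Iteration 5: rows with reply_to in {11} -> c16 (id 13, depth 5).
Iteration 6: no rows with reply_to in {13}; recursion stops.
depth values: 0, 1, 2, 3, 4, 5; the maximum is 5.

5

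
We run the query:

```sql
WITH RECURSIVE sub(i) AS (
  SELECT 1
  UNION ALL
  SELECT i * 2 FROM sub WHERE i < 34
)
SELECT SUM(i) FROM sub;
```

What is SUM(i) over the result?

127

Base: i=1.
Iteration 1: 1 < 34 holds -> i = 1 * 2 = 2.
Iteration 2: 2 < 34 holds -> i = 2 * 2 = 4.
Iteration 3: 4 < 34 holds -> i = 4 * 2 = 8.
Iteration 4: 8 < 34 holds -> i = 8 * 2 = 16.
Iteration 5: 16 < 34 holds -> i = 16 * 2 = 32.
Iteration 6: 32 < 34 holds -> i = 32 * 2 = 64.
Iteration 7: 64 < 34 fails; recursion stops.
SUM(i) = 1 + 2 + 4 + 8 + 16 + 32 + 64 = 127.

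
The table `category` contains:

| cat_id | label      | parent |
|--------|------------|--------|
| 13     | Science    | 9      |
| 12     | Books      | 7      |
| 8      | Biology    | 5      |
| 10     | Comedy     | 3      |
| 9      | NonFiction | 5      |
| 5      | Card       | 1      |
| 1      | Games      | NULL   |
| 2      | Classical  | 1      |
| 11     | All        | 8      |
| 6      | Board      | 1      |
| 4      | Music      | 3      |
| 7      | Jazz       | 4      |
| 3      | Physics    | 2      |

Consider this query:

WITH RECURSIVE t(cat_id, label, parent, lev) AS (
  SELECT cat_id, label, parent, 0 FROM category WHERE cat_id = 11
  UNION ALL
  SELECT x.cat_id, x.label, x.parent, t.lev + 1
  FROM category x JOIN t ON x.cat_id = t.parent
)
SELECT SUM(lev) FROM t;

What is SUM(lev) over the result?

6

Base: cat_id=11 (All), parent=8, lev 0.
Iteration 1: join on cat_id=8 -> Biology (id 8, parent=5, lev 1).
Iteration 2: join on cat_id=5 -> Card (id 5, parent=1, lev 2).
Iteration 3: join on cat_id=1 -> Games (id 1, parent=NULL, lev 3).
Iteration 4: parent is NULL; no match; recursion stops.
SUM(lev) = 0 + 1 + 2 + 3 = 6.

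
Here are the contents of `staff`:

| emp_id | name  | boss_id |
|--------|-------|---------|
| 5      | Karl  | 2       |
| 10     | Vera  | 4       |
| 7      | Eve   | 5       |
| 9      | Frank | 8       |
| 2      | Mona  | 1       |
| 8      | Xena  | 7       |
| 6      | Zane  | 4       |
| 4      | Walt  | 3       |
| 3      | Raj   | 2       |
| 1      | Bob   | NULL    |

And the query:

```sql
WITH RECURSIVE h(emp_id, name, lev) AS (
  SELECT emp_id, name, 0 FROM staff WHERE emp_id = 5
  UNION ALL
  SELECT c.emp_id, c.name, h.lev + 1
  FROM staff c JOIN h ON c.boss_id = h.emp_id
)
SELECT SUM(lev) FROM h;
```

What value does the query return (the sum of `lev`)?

Base: emp_id=5 (Karl) at lev 0.
Iteration 1: rows with boss_id in {5} -> Eve (id 7, lev 1).
Iteration 2: rows with boss_id in {7} -> Xena (id 8, lev 2).
Iteration 3: rows with boss_id in {8} -> Frank (id 9, lev 3).
Iteration 4: no rows with boss_id in {9}; recursion stops.
SUM(lev) = 0 + 1 + 2 + 3 = 6.

6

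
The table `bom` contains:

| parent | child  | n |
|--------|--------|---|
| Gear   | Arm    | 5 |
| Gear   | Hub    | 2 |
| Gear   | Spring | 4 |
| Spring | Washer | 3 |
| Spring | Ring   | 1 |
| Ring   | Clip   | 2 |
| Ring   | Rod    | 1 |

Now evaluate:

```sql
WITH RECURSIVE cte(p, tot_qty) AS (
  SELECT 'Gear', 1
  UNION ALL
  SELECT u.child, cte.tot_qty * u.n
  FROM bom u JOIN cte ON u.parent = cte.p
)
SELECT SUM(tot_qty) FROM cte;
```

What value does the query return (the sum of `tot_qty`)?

40

Base: (Gear, tot_qty=1).
Iteration 1: components of {Gear} -> Arm = 1*5 = 5, Hub = 1*2 = 2, Spring = 1*4 = 4.
Iteration 2: components of {Arm,Hub,Spring} -> Ring = 4*1 = 4, Washer = 4*3 = 12.
Iteration 3: components of {Ring,Washer} -> Clip = 4*2 = 8, Rod = 4*1 = 4.
Iteration 4: no further components; recursion stops.
SUM(tot_qty) = 1 + 5 + 2 + 4 + 12 + 4 + 8 + 4 = 40.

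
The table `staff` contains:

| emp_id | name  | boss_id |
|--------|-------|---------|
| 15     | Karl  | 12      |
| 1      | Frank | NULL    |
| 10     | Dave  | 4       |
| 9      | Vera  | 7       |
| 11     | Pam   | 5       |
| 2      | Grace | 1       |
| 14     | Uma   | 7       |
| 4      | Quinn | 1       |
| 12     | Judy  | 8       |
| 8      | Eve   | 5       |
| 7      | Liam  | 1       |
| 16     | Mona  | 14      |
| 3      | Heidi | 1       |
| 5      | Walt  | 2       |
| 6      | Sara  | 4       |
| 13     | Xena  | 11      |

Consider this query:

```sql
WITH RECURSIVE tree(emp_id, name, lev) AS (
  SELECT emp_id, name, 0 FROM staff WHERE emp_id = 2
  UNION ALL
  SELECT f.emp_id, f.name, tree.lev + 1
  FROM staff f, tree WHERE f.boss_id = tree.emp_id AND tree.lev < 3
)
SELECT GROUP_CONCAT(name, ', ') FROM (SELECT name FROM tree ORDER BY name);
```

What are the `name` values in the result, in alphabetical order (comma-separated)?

Eve, Grace, Judy, Pam, Walt, Xena

Base: emp_id=2 (Grace) at lev 0.
Iteration 1: rows with boss_id in {2} -> Walt (id 5, lev 1).
Iteration 2: rows with boss_id in {5} -> Eve (id 8, lev 2), Pam (id 11, lev 2).
Iteration 3: rows with boss_id in {8,11} -> Judy (id 12, lev 3), Xena (id 13, lev 3).
Iteration 4: lev < 3 fails for all current rows; recursion stops.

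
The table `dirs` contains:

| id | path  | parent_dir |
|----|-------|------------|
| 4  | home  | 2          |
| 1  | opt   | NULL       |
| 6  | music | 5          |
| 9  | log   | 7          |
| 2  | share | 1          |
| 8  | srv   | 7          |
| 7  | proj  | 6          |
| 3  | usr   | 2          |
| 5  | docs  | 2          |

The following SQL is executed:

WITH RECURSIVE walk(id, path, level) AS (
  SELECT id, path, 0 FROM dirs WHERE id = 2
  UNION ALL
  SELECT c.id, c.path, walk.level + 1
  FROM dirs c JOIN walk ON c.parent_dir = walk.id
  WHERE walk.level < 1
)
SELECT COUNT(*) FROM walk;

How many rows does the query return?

4

Base: id=2 (share) at level 0.
Iteration 1: rows with parent_dir in {2} -> usr (id 3, level 1), home (id 4, level 1), docs (id 5, level 1).
Iteration 2: level < 1 fails for all current rows; recursion stops.
Total rows emitted: 4.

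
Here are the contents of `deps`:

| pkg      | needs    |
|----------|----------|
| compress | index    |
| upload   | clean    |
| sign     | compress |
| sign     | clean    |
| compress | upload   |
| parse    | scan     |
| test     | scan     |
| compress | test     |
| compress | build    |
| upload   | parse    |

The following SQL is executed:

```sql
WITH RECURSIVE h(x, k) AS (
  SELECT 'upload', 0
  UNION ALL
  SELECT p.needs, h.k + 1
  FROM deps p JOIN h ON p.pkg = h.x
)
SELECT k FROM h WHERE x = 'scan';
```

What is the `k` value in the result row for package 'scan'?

2

Base: (upload, k=0).
Iteration 1: edges from {upload} -> (clean, k=1), (parse, k=1).
Iteration 2: edges from {clean,parse} -> (scan, k=2).
Iteration 3: no outgoing edges from {scan}; recursion stops.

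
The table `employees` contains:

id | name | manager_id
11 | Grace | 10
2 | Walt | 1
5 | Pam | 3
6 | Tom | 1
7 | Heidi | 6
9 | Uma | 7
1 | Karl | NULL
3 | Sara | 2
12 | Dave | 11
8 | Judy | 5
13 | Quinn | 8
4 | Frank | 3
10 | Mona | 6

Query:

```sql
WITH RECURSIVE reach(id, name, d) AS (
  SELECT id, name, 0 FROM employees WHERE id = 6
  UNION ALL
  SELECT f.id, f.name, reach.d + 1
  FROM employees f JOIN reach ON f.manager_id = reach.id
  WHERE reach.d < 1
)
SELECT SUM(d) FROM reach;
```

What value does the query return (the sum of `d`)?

2

Base: id=6 (Tom) at d 0.
Iteration 1: rows with manager_id in {6} -> Heidi (id 7, d 1), Mona (id 10, d 1).
Iteration 2: d < 1 fails for all current rows; recursion stops.
SUM(d) = 0 + 1 + 1 = 2.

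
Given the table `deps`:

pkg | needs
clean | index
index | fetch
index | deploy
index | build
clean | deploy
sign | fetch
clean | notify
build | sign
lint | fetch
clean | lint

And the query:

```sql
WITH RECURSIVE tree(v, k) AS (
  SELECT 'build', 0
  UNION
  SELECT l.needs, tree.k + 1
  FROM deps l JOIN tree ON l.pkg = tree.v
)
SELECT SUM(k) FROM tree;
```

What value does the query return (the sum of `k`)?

3

Base: (build, k=0).
Iteration 1: edges from {build} -> (sign, k=1).
Iteration 2: edges from {sign} -> (fetch, k=2).
Iteration 3: no outgoing edges from {fetch}; recursion stops.
SUM(k) = 0 + 1 + 2 = 3.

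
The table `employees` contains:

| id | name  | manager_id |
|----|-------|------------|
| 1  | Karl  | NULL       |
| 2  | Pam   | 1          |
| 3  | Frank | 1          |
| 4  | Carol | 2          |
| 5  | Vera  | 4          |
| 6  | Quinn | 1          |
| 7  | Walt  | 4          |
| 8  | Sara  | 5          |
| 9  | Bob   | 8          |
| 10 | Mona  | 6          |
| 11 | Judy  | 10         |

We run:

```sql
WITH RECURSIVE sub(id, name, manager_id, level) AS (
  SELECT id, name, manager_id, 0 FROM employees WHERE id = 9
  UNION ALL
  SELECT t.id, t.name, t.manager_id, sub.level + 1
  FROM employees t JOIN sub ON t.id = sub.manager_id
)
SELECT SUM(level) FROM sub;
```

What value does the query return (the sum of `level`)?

15

Base: id=9 (Bob), manager_id=8, level 0.
Iteration 1: join on id=8 -> Sara (id 8, manager_id=5, level 1).
Iteration 2: join on id=5 -> Vera (id 5, manager_id=4, level 2).
Iteration 3: join on id=4 -> Carol (id 4, manager_id=2, level 3).
Iteration 4: join on id=2 -> Pam (id 2, manager_id=1, level 4).
Iteration 5: join on id=1 -> Karl (id 1, manager_id=NULL, level 5).
Iteration 6: manager_id is NULL; no match; recursion stops.
SUM(level) = 0 + 1 + 2 + 3 + 4 + 5 = 15.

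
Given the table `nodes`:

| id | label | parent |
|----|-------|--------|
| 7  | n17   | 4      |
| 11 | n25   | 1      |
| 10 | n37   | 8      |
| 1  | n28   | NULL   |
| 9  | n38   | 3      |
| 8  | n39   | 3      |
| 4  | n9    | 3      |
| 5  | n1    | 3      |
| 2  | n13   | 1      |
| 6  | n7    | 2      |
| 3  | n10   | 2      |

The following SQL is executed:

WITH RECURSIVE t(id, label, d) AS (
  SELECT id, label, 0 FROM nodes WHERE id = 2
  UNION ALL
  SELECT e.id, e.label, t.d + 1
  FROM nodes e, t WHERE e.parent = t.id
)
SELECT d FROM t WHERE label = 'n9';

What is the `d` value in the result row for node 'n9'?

Base: id=2 (n13) at d 0.
Iteration 1: rows with parent in {2} -> n10 (id 3, d 1), n7 (id 6, d 1).
Iteration 2: rows with parent in {3,6} -> n9 (id 4, d 2), n1 (id 5, d 2), n39 (id 8, d 2), n38 (id 9, d 2).
Iteration 3: rows with parent in {4,5,8,9} -> n17 (id 7, d 3), n37 (id 10, d 3).
Iteration 4: no rows with parent in {7,10}; recursion stops.

2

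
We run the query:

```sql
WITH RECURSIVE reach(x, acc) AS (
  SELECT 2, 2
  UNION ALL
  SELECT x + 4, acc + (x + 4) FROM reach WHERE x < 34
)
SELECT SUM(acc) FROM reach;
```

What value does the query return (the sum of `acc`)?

Base: x=2, acc=2.
Iteration 1: 2 < 34 holds -> x = 2 + 4 = 6, acc = 2 + 6 = 8.
Iteration 2: 6 < 34 holds -> x = 6 + 4 = 10, acc = 8 + 10 = 18.
Iteration 3: 10 < 34 holds -> x = 10 + 4 = 14, acc = 18 + 14 = 32.
Iteration 4: 14 < 34 holds -> x = 14 + 4 = 18, acc = 32 + 18 = 50.
Iteration 5: 18 < 34 holds -> x = 18 + 4 = 22, acc = 50 + 22 = 72.
Iteration 6: 22 < 34 holds -> x = 22 + 4 = 26, acc = 72 + 26 = 98.
Iteration 7: 26 < 34 holds -> x = 26 + 4 = 30, acc = 98 + 30 = 128.
Iteration 8: 30 < 34 holds -> x = 30 + 4 = 34, acc = 128 + 34 = 162.
Iteration 9: 34 < 34 fails; recursion stops.
SUM(acc) = 2 + 8 + 18 + 32 + 50 + 72 + 98 + 128 + 162 = 570.

570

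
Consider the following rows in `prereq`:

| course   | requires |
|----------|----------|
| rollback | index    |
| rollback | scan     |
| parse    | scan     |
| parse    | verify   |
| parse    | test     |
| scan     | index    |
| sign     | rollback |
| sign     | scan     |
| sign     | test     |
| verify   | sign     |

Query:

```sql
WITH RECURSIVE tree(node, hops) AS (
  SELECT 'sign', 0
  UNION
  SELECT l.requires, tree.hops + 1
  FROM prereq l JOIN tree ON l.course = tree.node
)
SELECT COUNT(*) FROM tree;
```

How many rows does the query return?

Base: (sign, hops=0).
Iteration 1: edges from {sign} -> (rollback, hops=1), (scan, hops=1), (test, hops=1).
Iteration 2: edges from {rollback,scan,test} -> (index, hops=2), (scan, hops=2). [UNION drops 1 duplicate row(s)]
Iteration 3: edges from {index,scan} -> (index, hops=3).
Iteration 4: no outgoing edges from {index}; recursion stops.
Total rows emitted: 7.

7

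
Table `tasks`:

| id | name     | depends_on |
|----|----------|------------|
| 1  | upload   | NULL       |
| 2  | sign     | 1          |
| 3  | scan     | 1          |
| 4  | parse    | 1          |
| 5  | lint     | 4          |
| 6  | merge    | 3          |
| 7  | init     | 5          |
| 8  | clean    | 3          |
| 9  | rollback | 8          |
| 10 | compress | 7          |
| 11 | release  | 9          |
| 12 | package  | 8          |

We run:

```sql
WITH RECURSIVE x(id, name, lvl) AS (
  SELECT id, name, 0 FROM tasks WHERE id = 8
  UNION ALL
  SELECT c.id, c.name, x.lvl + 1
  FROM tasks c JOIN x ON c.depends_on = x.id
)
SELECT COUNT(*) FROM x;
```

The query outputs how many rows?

4

Base: id=8 (clean) at lvl 0.
Iteration 1: rows with depends_on in {8} -> rollback (id 9, lvl 1), package (id 12, lvl 1).
Iteration 2: rows with depends_on in {9,12} -> release (id 11, lvl 2).
Iteration 3: no rows with depends_on in {11}; recursion stops.
Total rows emitted: 4.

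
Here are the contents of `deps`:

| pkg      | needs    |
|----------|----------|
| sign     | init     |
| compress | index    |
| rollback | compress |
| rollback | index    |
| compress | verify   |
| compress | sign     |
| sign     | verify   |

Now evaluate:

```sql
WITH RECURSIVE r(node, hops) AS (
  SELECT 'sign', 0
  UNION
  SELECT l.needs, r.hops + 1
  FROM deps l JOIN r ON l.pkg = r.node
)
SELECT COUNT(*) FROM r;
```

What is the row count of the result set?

3

Base: (sign, hops=0).
Iteration 1: edges from {sign} -> (init, hops=1), (verify, hops=1).
Iteration 2: no outgoing edges from {init,verify}; recursion stops.
Total rows emitted: 3.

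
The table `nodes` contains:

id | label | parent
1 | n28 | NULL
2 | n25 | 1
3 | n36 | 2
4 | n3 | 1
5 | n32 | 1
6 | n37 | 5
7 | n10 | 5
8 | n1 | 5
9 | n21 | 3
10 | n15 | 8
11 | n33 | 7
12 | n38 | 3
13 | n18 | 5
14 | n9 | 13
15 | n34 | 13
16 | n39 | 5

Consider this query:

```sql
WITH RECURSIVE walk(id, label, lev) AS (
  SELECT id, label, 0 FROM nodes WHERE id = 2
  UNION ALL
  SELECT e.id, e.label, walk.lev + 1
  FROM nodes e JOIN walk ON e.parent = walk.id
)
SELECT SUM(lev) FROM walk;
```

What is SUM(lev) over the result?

Base: id=2 (n25) at lev 0.
Iteration 1: rows with parent in {2} -> n36 (id 3, lev 1).
Iteration 2: rows with parent in {3} -> n21 (id 9, lev 2), n38 (id 12, lev 2).
Iteration 3: no rows with parent in {9,12}; recursion stops.
SUM(lev) = 0 + 1 + 2 + 2 = 5.

5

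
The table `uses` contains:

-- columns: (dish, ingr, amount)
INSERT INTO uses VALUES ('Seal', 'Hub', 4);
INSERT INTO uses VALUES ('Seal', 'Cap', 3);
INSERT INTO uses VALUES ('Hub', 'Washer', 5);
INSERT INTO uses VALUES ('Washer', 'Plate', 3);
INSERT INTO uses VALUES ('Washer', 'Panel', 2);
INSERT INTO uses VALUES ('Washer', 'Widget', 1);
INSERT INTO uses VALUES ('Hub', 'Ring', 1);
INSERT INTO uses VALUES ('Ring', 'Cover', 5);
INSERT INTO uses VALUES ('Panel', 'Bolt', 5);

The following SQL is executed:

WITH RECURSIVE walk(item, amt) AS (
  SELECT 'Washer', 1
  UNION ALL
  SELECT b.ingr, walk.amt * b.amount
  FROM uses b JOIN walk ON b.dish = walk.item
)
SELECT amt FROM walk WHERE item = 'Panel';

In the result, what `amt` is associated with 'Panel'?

Base: (Washer, amt=1).
Iteration 1: components of {Washer} -> Panel = 1*2 = 2, Plate = 1*3 = 3, Widget = 1*1 = 1.
Iteration 2: components of {Panel,Plate,Widget} -> Bolt = 2*5 = 10.
Iteration 3: no further components; recursion stops.

2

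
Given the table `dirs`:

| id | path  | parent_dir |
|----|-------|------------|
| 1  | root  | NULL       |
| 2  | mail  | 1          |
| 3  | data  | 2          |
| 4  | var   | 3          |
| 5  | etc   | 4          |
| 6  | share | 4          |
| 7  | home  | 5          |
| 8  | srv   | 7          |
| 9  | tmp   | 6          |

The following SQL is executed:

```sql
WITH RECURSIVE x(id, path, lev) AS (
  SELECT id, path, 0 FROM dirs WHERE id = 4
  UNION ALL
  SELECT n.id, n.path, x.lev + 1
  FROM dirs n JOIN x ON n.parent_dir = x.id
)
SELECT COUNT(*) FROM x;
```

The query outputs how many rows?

6

Base: id=4 (var) at lev 0.
Iteration 1: rows with parent_dir in {4} -> etc (id 5, lev 1), share (id 6, lev 1).
Iteration 2: rows with parent_dir in {5,6} -> home (id 7, lev 2), tmp (id 9, lev 2).
Iteration 3: rows with parent_dir in {7,9} -> srv (id 8, lev 3).
Iteration 4: no rows with parent_dir in {8}; recursion stops.
Total rows emitted: 6.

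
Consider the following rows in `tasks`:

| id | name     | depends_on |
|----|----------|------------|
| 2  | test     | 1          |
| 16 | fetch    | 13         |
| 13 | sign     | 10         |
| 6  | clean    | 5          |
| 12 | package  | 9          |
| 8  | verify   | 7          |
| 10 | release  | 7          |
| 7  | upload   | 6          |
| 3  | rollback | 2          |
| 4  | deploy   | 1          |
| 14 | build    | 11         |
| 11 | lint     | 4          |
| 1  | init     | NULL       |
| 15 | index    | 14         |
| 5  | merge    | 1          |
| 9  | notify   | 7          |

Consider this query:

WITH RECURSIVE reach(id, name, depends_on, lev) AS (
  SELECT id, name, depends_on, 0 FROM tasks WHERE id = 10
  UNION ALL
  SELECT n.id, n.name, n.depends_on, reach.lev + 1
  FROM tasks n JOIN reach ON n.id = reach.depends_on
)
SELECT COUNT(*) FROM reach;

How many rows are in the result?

5

Base: id=10 (release), depends_on=7, lev 0.
Iteration 1: join on id=7 -> upload (id 7, depends_on=6, lev 1).
Iteration 2: join on id=6 -> clean (id 6, depends_on=5, lev 2).
Iteration 3: join on id=5 -> merge (id 5, depends_on=1, lev 3).
Iteration 4: join on id=1 -> init (id 1, depends_on=NULL, lev 4).
Iteration 5: depends_on is NULL; no match; recursion stops.
Total rows emitted: 5.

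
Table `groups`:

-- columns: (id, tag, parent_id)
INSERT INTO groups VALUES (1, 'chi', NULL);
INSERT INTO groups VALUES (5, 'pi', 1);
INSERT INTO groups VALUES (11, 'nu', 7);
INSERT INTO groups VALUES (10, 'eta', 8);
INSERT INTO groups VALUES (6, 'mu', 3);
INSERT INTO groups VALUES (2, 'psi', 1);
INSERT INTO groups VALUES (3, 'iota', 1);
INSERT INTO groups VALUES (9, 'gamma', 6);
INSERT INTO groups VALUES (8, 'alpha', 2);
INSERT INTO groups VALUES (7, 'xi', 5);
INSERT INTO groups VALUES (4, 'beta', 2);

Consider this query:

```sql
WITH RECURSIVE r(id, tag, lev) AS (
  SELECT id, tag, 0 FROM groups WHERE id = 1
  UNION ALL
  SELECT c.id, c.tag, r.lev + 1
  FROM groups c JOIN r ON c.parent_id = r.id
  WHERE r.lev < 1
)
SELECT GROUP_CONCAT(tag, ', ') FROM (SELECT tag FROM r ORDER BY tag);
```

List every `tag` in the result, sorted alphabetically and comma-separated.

chi, iota, pi, psi

Base: id=1 (chi) at lev 0.
Iteration 1: rows with parent_id in {1} -> psi (id 2, lev 1), iota (id 3, lev 1), pi (id 5, lev 1).
Iteration 2: lev < 1 fails for all current rows; recursion stops.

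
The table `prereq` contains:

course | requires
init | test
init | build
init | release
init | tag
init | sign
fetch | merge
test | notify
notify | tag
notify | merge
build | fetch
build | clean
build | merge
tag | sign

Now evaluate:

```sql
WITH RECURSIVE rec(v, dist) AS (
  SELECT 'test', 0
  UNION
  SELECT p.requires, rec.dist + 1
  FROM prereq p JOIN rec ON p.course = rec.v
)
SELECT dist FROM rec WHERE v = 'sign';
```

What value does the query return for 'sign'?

3

Base: (test, dist=0).
Iteration 1: edges from {test} -> (notify, dist=1).
Iteration 2: edges from {notify} -> (merge, dist=2), (tag, dist=2).
Iteration 3: edges from {merge,tag} -> (sign, dist=3).
Iteration 4: no outgoing edges from {sign}; recursion stops.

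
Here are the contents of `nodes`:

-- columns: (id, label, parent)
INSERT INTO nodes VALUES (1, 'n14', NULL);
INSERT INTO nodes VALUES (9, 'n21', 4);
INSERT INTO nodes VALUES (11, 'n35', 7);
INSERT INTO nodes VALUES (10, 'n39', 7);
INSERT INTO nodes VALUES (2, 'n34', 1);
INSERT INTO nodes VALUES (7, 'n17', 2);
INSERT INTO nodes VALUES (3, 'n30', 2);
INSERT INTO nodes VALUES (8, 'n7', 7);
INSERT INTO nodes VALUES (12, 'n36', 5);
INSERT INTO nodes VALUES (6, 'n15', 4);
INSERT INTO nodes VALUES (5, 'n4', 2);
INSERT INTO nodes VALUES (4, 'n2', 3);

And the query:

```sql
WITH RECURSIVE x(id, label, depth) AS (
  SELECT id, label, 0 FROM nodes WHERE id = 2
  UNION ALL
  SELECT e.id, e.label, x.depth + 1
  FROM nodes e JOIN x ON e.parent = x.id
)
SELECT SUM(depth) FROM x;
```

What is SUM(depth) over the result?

19

Base: id=2 (n34) at depth 0.
Iteration 1: rows with parent in {2} -> n30 (id 3, depth 1), n4 (id 5, depth 1), n17 (id 7, depth 1).
Iteration 2: rows with parent in {3,5,7} -> n2 (id 4, depth 2), n7 (id 8, depth 2), n39 (id 10, depth 2), n35 (id 11, depth 2), n36 (id 12, depth 2).
Iteration 3: rows with parent in {4,8,10,11,12} -> n15 (id 6, depth 3), n21 (id 9, depth 3).
Iteration 4: no rows with parent in {6,9}; recursion stops.
SUM(depth) = 0 + 1 + 1 + 1 + 2 + 2 + 2 + 2 + 2 + 3 + 3 = 19.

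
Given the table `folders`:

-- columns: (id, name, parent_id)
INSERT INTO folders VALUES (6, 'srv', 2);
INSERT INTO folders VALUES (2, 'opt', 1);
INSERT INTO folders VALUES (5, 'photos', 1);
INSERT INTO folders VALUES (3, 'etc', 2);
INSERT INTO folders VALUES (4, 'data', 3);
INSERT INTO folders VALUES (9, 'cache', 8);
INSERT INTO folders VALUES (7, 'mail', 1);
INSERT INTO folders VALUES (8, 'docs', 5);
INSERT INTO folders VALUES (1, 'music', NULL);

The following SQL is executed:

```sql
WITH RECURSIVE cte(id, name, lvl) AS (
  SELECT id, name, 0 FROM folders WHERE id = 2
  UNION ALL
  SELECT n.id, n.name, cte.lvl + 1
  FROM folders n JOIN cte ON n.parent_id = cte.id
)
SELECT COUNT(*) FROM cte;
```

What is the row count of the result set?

Base: id=2 (opt) at lvl 0.
Iteration 1: rows with parent_id in {2} -> etc (id 3, lvl 1), srv (id 6, lvl 1).
Iteration 2: rows with parent_id in {3,6} -> data (id 4, lvl 2).
Iteration 3: no rows with parent_id in {4}; recursion stops.
Total rows emitted: 4.

4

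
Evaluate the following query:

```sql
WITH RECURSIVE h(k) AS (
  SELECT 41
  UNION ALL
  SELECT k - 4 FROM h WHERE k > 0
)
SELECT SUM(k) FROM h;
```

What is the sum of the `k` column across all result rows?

228

Base: k=41.
Iteration 1: 41 > 0 holds -> k = 41 - 4 = 37.
Iteration 2: 37 > 0 holds -> k = 37 - 4 = 33.
Iteration 3: 33 > 0 holds -> k = 33 - 4 = 29.
Iteration 4: 29 > 0 holds -> k = 29 - 4 = 25.
Iteration 5: 25 > 0 holds -> k = 25 - 4 = 21.
Iteration 6: 21 > 0 holds -> k = 21 - 4 = 17.
Iteration 7: 17 > 0 holds -> k = 17 - 4 = 13.
Iteration 8: 13 > 0 holds -> k = 13 - 4 = 9.
Iteration 9: 9 > 0 holds -> k = 9 - 4 = 5.
Iteration 10: 5 > 0 holds -> k = 5 - 4 = 1.
Iteration 11: 1 > 0 holds -> k = 1 - 4 = -3.
Iteration 12: -3 > 0 fails; recursion stops.
SUM(k) = 41 + 37 + 33 + 29 + 25 + 21 + 17 + 13 + 9 + 5 + 1 + -3 = 228.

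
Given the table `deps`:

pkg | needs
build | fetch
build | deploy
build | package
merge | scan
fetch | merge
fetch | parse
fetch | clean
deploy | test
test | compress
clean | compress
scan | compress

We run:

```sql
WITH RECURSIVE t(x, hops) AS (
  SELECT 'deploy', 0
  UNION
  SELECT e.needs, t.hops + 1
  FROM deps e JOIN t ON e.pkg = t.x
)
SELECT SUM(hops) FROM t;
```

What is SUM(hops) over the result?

Base: (deploy, hops=0).
Iteration 1: edges from {deploy} -> (test, hops=1).
Iteration 2: edges from {test} -> (compress, hops=2).
Iteration 3: no outgoing edges from {compress}; recursion stops.
SUM(hops) = 0 + 1 + 2 = 3.

3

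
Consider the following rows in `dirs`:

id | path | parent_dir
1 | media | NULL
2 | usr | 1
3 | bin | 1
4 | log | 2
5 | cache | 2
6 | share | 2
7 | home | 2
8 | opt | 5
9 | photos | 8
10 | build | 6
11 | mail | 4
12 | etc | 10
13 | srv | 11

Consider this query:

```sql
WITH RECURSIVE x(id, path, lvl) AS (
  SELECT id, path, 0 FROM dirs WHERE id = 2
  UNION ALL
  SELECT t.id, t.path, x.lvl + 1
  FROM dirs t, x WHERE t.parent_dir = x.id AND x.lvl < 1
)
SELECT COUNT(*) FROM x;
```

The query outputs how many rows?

5

Base: id=2 (usr) at lvl 0.
Iteration 1: rows with parent_dir in {2} -> log (id 4, lvl 1), cache (id 5, lvl 1), share (id 6, lvl 1), home (id 7, lvl 1).
Iteration 2: lvl < 1 fails for all current rows; recursion stops.
Total rows emitted: 5.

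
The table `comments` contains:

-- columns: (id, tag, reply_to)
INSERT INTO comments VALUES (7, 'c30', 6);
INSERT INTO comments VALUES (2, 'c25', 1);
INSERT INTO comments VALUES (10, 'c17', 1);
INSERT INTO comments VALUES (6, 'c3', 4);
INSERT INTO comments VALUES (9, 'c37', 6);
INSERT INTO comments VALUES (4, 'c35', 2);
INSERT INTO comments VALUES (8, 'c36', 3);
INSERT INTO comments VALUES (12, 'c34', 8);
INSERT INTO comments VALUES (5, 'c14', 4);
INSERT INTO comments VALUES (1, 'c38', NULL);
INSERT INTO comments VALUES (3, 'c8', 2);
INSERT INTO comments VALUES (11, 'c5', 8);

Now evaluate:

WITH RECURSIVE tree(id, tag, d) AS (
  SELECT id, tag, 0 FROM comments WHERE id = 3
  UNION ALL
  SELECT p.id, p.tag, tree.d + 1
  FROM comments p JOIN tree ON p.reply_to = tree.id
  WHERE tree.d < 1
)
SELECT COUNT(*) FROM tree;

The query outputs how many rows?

2

Base: id=3 (c8) at d 0.
Iteration 1: rows with reply_to in {3} -> c36 (id 8, d 1).
Iteration 2: d < 1 fails for all current rows; recursion stops.
Total rows emitted: 2.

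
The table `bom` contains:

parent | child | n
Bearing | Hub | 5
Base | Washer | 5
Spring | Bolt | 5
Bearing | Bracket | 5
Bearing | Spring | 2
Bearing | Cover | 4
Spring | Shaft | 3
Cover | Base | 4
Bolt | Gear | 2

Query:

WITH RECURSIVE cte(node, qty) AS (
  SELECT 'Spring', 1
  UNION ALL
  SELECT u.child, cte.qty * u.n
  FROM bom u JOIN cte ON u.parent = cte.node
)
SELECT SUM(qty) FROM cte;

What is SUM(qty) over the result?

Base: (Spring, qty=1).
Iteration 1: components of {Spring} -> Bolt = 1*5 = 5, Shaft = 1*3 = 3.
Iteration 2: components of {Bolt,Shaft} -> Gear = 5*2 = 10.
Iteration 3: no further components; recursion stops.
SUM(qty) = 1 + 3 + 5 + 10 = 19.

19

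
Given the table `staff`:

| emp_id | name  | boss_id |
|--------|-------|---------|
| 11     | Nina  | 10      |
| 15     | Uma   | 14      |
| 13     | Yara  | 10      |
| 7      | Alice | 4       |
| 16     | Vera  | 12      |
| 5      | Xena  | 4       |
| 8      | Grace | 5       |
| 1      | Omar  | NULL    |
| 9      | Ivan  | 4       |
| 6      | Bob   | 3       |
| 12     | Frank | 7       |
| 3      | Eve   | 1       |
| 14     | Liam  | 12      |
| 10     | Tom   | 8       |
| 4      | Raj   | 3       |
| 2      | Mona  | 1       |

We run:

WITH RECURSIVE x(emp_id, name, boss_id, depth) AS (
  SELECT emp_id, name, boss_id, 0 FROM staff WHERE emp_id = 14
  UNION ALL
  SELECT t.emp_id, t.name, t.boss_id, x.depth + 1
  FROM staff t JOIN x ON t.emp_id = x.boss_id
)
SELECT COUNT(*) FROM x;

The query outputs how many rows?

Base: emp_id=14 (Liam), boss_id=12, depth 0.
Iteration 1: join on emp_id=12 -> Frank (id 12, boss_id=7, depth 1).
Iteration 2: join on emp_id=7 -> Alice (id 7, boss_id=4, depth 2).
Iteration 3: join on emp_id=4 -> Raj (id 4, boss_id=3, depth 3).
Iteration 4: join on emp_id=3 -> Eve (id 3, boss_id=1, depth 4).
Iteration 5: join on emp_id=1 -> Omar (id 1, boss_id=NULL, depth 5).
Iteration 6: boss_id is NULL; no match; recursion stops.
Total rows emitted: 6.

6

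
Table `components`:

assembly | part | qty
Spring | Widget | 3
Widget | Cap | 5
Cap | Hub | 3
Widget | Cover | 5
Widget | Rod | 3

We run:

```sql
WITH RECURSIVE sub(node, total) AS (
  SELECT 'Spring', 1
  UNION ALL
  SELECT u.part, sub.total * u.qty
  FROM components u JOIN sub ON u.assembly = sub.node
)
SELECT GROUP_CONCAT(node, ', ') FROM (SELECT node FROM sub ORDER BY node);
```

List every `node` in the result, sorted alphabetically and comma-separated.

Base: (Spring, total=1).
Iteration 1: components of {Spring} -> Widget = 1*3 = 3.
Iteration 2: components of {Widget} -> Cap = 3*5 = 15, Cover = 3*5 = 15, Rod = 3*3 = 9.
Iteration 3: components of {Cap,Cover,Rod} -> Hub = 15*3 = 45.
Iteration 4: no further components; recursion stops.

Cap, Cover, Hub, Rod, Spring, Widget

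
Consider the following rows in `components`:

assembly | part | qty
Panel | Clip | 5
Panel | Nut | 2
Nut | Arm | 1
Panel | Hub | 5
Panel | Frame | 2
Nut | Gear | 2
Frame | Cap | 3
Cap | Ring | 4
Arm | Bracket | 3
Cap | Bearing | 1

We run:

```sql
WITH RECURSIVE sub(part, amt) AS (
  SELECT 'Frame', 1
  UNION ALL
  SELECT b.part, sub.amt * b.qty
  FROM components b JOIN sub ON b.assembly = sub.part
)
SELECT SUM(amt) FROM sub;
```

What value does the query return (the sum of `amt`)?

19

Base: (Frame, amt=1).
Iteration 1: components of {Frame} -> Cap = 1*3 = 3.
Iteration 2: components of {Cap} -> Bearing = 3*1 = 3, Ring = 3*4 = 12.
Iteration 3: no further components; recursion stops.
SUM(amt) = 1 + 3 + 12 + 3 = 19.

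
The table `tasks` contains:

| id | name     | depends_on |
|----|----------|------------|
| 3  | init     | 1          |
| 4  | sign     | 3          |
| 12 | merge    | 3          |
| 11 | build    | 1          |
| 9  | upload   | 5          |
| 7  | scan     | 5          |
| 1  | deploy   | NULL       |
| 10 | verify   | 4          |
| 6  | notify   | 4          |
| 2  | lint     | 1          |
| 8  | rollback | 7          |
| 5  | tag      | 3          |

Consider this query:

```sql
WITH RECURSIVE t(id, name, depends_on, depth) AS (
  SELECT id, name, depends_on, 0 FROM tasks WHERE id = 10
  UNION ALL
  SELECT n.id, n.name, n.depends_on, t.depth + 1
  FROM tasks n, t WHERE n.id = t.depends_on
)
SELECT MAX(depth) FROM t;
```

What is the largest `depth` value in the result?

3

Base: id=10 (verify), depends_on=4, depth 0.
Iteration 1: join on id=4 -> sign (id 4, depends_on=3, depth 1).
Iteration 2: join on id=3 -> init (id 3, depends_on=1, depth 2).
Iteration 3: join on id=1 -> deploy (id 1, depends_on=NULL, depth 3).
Iteration 4: depends_on is NULL; no match; recursion stops.
depth values: 0, 1, 2, 3; the maximum is 3.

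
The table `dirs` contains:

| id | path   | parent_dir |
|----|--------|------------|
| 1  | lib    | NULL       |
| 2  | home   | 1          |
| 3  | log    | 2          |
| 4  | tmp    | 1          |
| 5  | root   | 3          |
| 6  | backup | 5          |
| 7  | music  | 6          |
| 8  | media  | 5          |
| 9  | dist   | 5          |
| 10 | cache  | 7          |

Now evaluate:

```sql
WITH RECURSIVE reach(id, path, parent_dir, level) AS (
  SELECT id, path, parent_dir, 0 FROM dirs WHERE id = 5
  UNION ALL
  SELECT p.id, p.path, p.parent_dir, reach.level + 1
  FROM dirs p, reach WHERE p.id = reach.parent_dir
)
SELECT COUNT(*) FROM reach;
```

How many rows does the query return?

Base: id=5 (root), parent_dir=3, level 0.
Iteration 1: join on id=3 -> log (id 3, parent_dir=2, level 1).
Iteration 2: join on id=2 -> home (id 2, parent_dir=1, level 2).
Iteration 3: join on id=1 -> lib (id 1, parent_dir=NULL, level 3).
Iteration 4: parent_dir is NULL; no match; recursion stops.
Total rows emitted: 4.

4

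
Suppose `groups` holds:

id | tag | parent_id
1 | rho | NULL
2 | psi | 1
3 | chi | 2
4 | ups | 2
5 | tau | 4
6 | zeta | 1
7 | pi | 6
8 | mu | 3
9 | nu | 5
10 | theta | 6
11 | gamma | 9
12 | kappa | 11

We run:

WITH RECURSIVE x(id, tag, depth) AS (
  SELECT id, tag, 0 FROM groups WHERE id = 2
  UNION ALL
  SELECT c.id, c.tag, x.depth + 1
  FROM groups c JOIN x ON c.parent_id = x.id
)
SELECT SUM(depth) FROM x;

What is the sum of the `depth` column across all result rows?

Base: id=2 (psi) at depth 0.
Iteration 1: rows with parent_id in {2} -> chi (id 3, depth 1), ups (id 4, depth 1).
Iteration 2: rows with parent_id in {3,4} -> tau (id 5, depth 2), mu (id 8, depth 2).
Iteration 3: rows with parent_id in {5,8} -> nu (id 9, depth 3).
Iteration 4: rows with parent_id in {9} -> gamma (id 11, depth 4).
Iteration 5: rows with parent_id in {11} -> kappa (id 12, depth 5).
Iteration 6: no rows with parent_id in {12}; recursion stops.
SUM(depth) = 0 + 1 + 1 + 2 + 2 + 3 + 4 + 5 = 18.

18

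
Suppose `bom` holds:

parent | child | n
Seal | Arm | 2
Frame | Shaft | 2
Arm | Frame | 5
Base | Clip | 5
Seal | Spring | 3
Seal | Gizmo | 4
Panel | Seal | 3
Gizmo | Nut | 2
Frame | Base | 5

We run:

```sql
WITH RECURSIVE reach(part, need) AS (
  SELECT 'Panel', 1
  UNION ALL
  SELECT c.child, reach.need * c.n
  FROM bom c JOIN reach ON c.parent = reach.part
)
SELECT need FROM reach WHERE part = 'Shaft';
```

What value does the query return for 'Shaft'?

60

Base: (Panel, need=1).
Iteration 1: components of {Panel} -> Seal = 1*3 = 3.
Iteration 2: components of {Seal} -> Arm = 3*2 = 6, Gizmo = 3*4 = 12, Spring = 3*3 = 9.
Iteration 3: components of {Arm,Gizmo,Spring} -> Frame = 6*5 = 30, Nut = 12*2 = 24.
Iteration 4: components of {Frame,Nut} -> Base = 30*5 = 150, Shaft = 30*2 = 60.
Iteration 5: components of {Base,Shaft} -> Clip = 150*5 = 750.
Iteration 6: no further components; recursion stops.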